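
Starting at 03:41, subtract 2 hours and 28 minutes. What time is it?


01:13

Start: 221 minutes from midnight
Subtract: 148 minutes
Remaining: 221 - 148 = 73
Hours: 1, Minutes: 13


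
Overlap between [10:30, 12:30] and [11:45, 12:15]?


30 minutes

Meeting A: 630-750 (in minutes from midnight)
Meeting B: 705-735
Overlap start = max(630, 705) = 705
Overlap end = min(750, 735) = 735
Overlap = max(0, 735 - 705) = 30 min


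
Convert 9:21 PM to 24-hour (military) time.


21:21

Input: 9:21 PM
PM: 9 + 12 = 21


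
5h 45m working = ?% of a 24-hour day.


Time: 345 minutes
Day: 1440 minutes
Percentage = (345/1440) × 100 ≈ 24.0%

24.0%


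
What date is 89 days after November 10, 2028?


February 7, 2029

Start: November 10, 2028
Add 89 days
November 10 → December 1: 30 - 10 + 1 = 21 days (89 - 21 = 68 left)
December 1 → January 1: 31 - 1 + 1 = 31 days (68 - 31 = 37 left)
January 1 → February 1: 31 - 1 + 1 = 31 days (37 - 31 = 6 left)
February 1 + 6 = February 7, 2029


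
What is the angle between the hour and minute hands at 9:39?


55.5°

Hour hand = 9×30 + 39×0.5 = 289.5°
Minute hand = 39×6 = 234°
Difference = |289.5 - 234| = 55.5°


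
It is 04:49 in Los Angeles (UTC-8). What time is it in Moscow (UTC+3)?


Time difference = UTC+3 - UTC-8 = +11 hours
New hour = (4 + 11) mod 24
= 15 mod 24 = 15
Minutes unchanged → 15:49

15:49


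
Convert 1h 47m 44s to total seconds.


6464 seconds

Hours: 1 × 3600 = 3600
Minutes: 47 × 60 = 2820
Seconds: 44
Total = 3600 + 2820 + 44 = 6464


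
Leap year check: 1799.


No

Rules: divisible by 4 AND (not by 100 OR by 400)
1799 ÷ 4 = 449 remainder 3 → not divisible by 4
Not divisible by 4 → not a leap year


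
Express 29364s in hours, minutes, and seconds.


8h 9m 24s

Hours: 29364 ÷ 3600 = 8 remainder 564
Minutes: 564 ÷ 60 = 9 remainder 24
Seconds: 24


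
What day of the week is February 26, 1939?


Zeller's congruence:
q=26, m=14, k=38, j=19
h = (26 + ⌊13×15/5⌋ + 38 + ⌊38/4⌋ + ⌊19/4⌋ - 2×19) mod 7
= (26 + 39 + 38 + 9 + 4 - 38) mod 7
= 78 mod 7 = 1
h=1 → Sunday

Sunday


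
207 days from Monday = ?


Friday

Start: Monday (index 0)
(0 + 207) mod 7
= 207 mod 7
= 4
Index 4 → Friday


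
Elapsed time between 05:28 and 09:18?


3h 50m

End time in minutes: 9×60 + 18 = 558
Start time in minutes: 5×60 + 28 = 328
Difference = 558 - 328 = 230 minutes
= 3 hours 50 minutes


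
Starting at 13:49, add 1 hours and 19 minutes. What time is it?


Start: 829 minutes from midnight
Add: 79 minutes
Total: 908 minutes
Hours: 908 ÷ 60 = 15 remainder 8

15:08


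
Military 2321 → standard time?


Hour: 23
23 - 12 = 11 → PM

11:21 PM


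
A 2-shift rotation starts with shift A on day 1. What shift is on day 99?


Shifts: A, B
Start: A (index 0)
Day 99: (0 + 99 - 1) mod 2
= 98 mod 2
= 0
Index 0 → shift A

Shift A


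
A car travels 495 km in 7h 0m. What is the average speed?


70.7 km/h

Distance: 495 km
Time: 7 hours
Speed = 495 / 7 ≈ 70.7 km/h


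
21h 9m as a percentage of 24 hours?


Total minutes: 21×60 + 9 = 1269
Day = 24×60 = 1440 minutes
Fraction = 1269/1440 ≈ 0.8813
As a percentage: 1269/1440 × 100 ≈ 88.13%

0.8813 (88.13%)


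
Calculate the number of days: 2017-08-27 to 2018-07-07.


314 days

From August 27, 2017 to July 7, 2018
Rest of August 2017: 31 - 27 = 4
Full months: September 30, October 31, November 30, December 31, January 31, February 2018 28, March 31, April 30, May 31, June 30
Days into July 2018: 7
Total = 4 + 30 + 31 + 30 + 31 + 31 + 28 + 31 + 30 + 31 + 30 + 7 = 314 days


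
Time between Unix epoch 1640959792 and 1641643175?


Difference = 1641643175 - 1640959792 = 683383 seconds
In hours: 683383 / 3600 ≈ 189.8
In days: 683383 / 86400 ≈ 7.91

683383 seconds (189.8 hours / 7.91 days)


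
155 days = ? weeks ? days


22 weeks 1 days

Weeks: 155 ÷ 7 = 22 remainder 1


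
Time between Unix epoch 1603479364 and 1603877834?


Difference = 1603877834 - 1603479364 = 398470 seconds
In hours: 398470 / 3600 ≈ 110.7
In days: 398470 / 86400 ≈ 4.61

398470 seconds (110.7 hours / 4.61 days)


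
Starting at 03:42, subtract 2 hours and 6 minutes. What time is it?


01:36

Start: 222 minutes from midnight
Subtract: 126 minutes
Remaining: 222 - 126 = 96
Hours: 1, Minutes: 36


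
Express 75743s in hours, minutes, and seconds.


21h 2m 23s

Hours: 75743 ÷ 3600 = 21 remainder 143
Minutes: 143 ÷ 60 = 2 remainder 23
Seconds: 23


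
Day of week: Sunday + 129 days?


Start: Sunday (index 6)
(6 + 129) mod 7
= 135 mod 7
= 2
Index 2 → Wednesday

Wednesday


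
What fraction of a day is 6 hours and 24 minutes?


0.2667 (26.67%)

Total minutes: 6×60 + 24 = 384
Day = 24×60 = 1440 minutes
Fraction = 384/1440 ≈ 0.2667
As a percentage: 384/1440 × 100 ≈ 26.67%


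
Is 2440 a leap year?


Yes

Rules: divisible by 4 AND (not by 100 OR by 400)
2440 ÷ 4 = 610 exactly → divisible by 4
2440 ÷ 100 = 24 remainder 40 → not divisible by 100
Divisible by 4 but not by 100 → leap year


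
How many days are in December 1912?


31 days

Month: December (month 12)
December has 31 days


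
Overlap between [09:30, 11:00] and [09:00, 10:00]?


30 minutes

Meeting A: 570-660 (in minutes from midnight)
Meeting B: 540-600
Overlap start = max(570, 540) = 570
Overlap end = min(660, 600) = 600
Overlap = max(0, 600 - 570) = 30 min


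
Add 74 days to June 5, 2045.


Start: June 5, 2045
Add 74 days
June 5 → July 1: 30 - 5 + 1 = 26 days (74 - 26 = 48 left)
July 1 → August 1: 31 - 1 + 1 = 31 days (48 - 31 = 17 left)
August 1 + 17 = August 18, 2045

August 18, 2045


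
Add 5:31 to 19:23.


Start: 1163 minutes from midnight
Add: 331 minutes
Total: 1494 minutes
Hours: 1494 ÷ 60 = 24 remainder 54
24 ≥ 24 → 24 - 24 = 0 (next day)

00:54 (next day)


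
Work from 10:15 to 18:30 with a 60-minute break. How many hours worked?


7h 15m (435 minutes)

Total time = (18×60+30) - (10×60+15)
= 1110 - 615 = 495 min
Minus break: 495 - 60 = 435 min
= 7h 15m


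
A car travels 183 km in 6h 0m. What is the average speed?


Distance: 183 km
Time: 6 hours
Speed = 183 / 6 = 30.5 km/h

30.5 km/h


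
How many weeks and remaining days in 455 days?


65 weeks 0 days

Weeks: 455 ÷ 7 = 65 remainder 0


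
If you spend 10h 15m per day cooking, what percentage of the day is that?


Time: 615 minutes
Day: 1440 minutes
Percentage = (615/1440) × 100 ≈ 42.7%

42.7%


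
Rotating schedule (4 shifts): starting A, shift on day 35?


Shifts: A, B, C, D
Start: A (index 0)
Day 35: (0 + 35 - 1) mod 4
= 34 mod 4
= 2
Index 2 → shift C

Shift C


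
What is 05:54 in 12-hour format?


Hour: 5
5 < 12 → AM

5:54 AM


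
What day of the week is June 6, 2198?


Wednesday

Zeller's congruence:
q=6, m=6, k=98, j=21
h = (6 + ⌊13×7/5⌋ + 98 + ⌊98/4⌋ + ⌊21/4⌋ - 2×21) mod 7
= (6 + 18 + 98 + 24 + 5 - 42) mod 7
= 109 mod 7 = 4
h=4 → Wednesday


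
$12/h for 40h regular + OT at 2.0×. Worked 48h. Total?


$672.00

Regular: 40h × $12 = $480.00
Overtime: 48 - 40 = 8h
OT pay: 8h × $12 × 2.0 = $192.00
Total = $480.00 + $192.00 = $672.00


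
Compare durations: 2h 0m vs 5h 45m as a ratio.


8:23 (0.35)

Duration 1: 120 minutes
Duration 2: 345 minutes
Ratio = 120:345
GCD = 15
Simplified = 8:23
As a decimal: 8/23 ≈ 0.35


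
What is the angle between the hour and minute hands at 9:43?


33.5°

Hour hand = 9×30 + 43×0.5 = 291.5°
Minute hand = 43×6 = 258°
Difference = |291.5 - 258| = 33.5°


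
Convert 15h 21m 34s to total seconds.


55294 seconds

Hours: 15 × 3600 = 54000
Minutes: 21 × 60 = 1260
Seconds: 34
Total = 54000 + 1260 + 34 = 55294


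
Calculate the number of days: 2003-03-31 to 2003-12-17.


From March 31, 2003 to December 17, 2003
Rest of March 2003: 31 - 31 = 0
Full months: April 30, May 31, June 30, July 31, August 31, September 30, October 31, November 30
Days into December 2003: 17
Total = 0 + 30 + 31 + 30 + 31 + 31 + 30 + 31 + 30 + 17 = 261 days

261 days


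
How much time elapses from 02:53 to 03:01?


End time in minutes: 3×60 + 1 = 181
Start time in minutes: 2×60 + 53 = 173
Difference = 181 - 173 = 8 minutes
= 0 hours 8 minutes

0h 8m


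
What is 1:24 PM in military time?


13:24

Input: 1:24 PM
PM: 1 + 12 = 13


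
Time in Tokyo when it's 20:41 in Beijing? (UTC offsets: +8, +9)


Time difference = UTC+9 - UTC+8 = +1 hours
New hour = (20 + 1) mod 24
= 21 mod 24 = 21
Minutes unchanged → 21:41

21:41


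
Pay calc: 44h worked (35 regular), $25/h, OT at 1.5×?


$1212.50

Regular: 35h × $25 = $875.00
Overtime: 44 - 35 = 9h
OT pay: 9h × $25 × 1.5 = $337.50
Total = $875.00 + $337.50 = $1212.50


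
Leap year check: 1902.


No

Rules: divisible by 4 AND (not by 100 OR by 400)
1902 ÷ 4 = 475 remainder 2 → not divisible by 4
Not divisible by 4 → not a leap year


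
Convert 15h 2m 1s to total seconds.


Hours: 15 × 3600 = 54000
Minutes: 2 × 60 = 120
Seconds: 1
Total = 54000 + 120 + 1 = 54121

54121 seconds


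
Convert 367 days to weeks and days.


Weeks: 367 ÷ 7 = 52 remainder 3

52 weeks 3 days


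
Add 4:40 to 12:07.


16:47

Start: 727 minutes from midnight
Add: 280 minutes
Total: 1007 minutes
Hours: 1007 ÷ 60 = 16 remainder 47


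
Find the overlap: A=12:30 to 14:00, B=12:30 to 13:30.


60 minutes

Meeting A: 750-840 (in minutes from midnight)
Meeting B: 750-810
Overlap start = max(750, 750) = 750
Overlap end = min(840, 810) = 810
Overlap = max(0, 810 - 750) = 60 min


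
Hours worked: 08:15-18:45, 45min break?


9h 45m (585 minutes)

Total time = (18×60+45) - (8×60+15)
= 1125 - 495 = 630 min
Minus break: 630 - 45 = 585 min
= 9h 45m


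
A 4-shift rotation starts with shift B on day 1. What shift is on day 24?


Shift A

Shifts: A, B, C, D
Start: B (index 1)
Day 24: (1 + 24 - 1) mod 4
= 24 mod 4
= 0
Index 0 → shift A


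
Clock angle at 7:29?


50.5°

Hour hand = 7×30 + 29×0.5 = 224.5°
Minute hand = 29×6 = 174°
Difference = |224.5 - 174| = 50.5°


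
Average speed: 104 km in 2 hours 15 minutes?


46.2 km/h

Distance: 104 km
Time: 2h 15m = 135 min = 135/60 = 9/4 hours
Speed = 104 ÷ (9/4) = 104 × 4 / 9 = 416/9 ≈ 46.2 km/h


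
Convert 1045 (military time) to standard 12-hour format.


Hour: 10
10 < 12 → AM

10:45 AM


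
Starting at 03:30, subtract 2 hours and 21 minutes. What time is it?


Start: 210 minutes from midnight
Subtract: 141 minutes
Remaining: 210 - 141 = 69
Hours: 1, Minutes: 9

01:09


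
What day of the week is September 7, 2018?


Zeller's congruence:
q=7, m=9, k=18, j=20
h = (7 + ⌊13×10/5⌋ + 18 + ⌊18/4⌋ + ⌊20/4⌋ - 2×20) mod 7
= (7 + 26 + 18 + 4 + 5 - 40) mod 7
= 20 mod 7 = 6
h=6 → Friday

Friday


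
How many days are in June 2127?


Month: June (month 6)
June has 30 days

30 days


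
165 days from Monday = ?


Friday

Start: Monday (index 0)
(0 + 165) mod 7
= 165 mod 7
= 4
Index 4 → Friday


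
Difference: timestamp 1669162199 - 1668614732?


547467 seconds (152.1 hours / 6.34 days)

Difference = 1669162199 - 1668614732 = 547467 seconds
In hours: 547467 / 3600 ≈ 152.1
In days: 547467 / 86400 ≈ 6.34


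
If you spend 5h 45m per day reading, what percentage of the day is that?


24.0%

Time: 345 minutes
Day: 1440 minutes
Percentage = (345/1440) × 100 ≈ 24.0%


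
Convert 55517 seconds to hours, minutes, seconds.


15h 25m 17s

Hours: 55517 ÷ 3600 = 15 remainder 1517
Minutes: 1517 ÷ 60 = 25 remainder 17
Seconds: 17


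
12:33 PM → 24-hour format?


12:33

Input: 12:33 PM
12 PM → 12 (noon)


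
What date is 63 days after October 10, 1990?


December 12, 1990

Start: October 10, 1990
Add 63 days
October 10 → November 1: 31 - 10 + 1 = 22 days (63 - 22 = 41 left)
November 1 → December 1: 30 - 1 + 1 = 30 days (41 - 30 = 11 left)
December 1 + 11 = December 12, 1990


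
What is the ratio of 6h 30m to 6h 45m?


Duration 1: 390 minutes
Duration 2: 405 minutes
Ratio = 390:405
GCD = 15
Simplified = 26:27
As a decimal: 26/27 ≈ 0.96

26:27 (0.96)


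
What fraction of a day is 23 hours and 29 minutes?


0.9785 (97.85%)

Total minutes: 23×60 + 29 = 1409
Day = 24×60 = 1440 minutes
Fraction = 1409/1440 ≈ 0.9785
As a percentage: 1409/1440 × 100 ≈ 97.85%


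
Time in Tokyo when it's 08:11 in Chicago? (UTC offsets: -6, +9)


23:11

Time difference = UTC+9 - UTC-6 = +15 hours
New hour = (8 + 15) mod 24
= 23 mod 24 = 23
Minutes unchanged → 23:11


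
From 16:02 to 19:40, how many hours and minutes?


End time in minutes: 19×60 + 40 = 1180
Start time in minutes: 16×60 + 2 = 962
Difference = 1180 - 962 = 218 minutes
= 3 hours 38 minutes

3h 38m


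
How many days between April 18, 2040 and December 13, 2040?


239 days

From April 18, 2040 to December 13, 2040
Rest of April 2040: 30 - 18 = 12
Full months: May 31, June 30, July 31, August 31, September 30, October 31, November 30
Days into December 2040: 13
Total = 12 + 31 + 30 + 31 + 31 + 30 + 31 + 30 + 13 = 239 days


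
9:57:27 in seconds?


35847 seconds

Hours: 9 × 3600 = 32400
Minutes: 57 × 60 = 3420
Seconds: 27
Total = 32400 + 3420 + 27 = 35847


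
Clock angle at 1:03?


Hour hand = 1×30 + 3×0.5 = 31.5°
Minute hand = 3×6 = 18°
Difference = |31.5 - 18| = 13.5°

13.5°


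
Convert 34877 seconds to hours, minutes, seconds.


9h 41m 17s

Hours: 34877 ÷ 3600 = 9 remainder 2477
Minutes: 2477 ÷ 60 = 41 remainder 17
Seconds: 17


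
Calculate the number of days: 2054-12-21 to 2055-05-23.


153 days

From December 21, 2054 to May 23, 2055
Rest of December 2054: 31 - 21 = 10
Full months: January 31, February 2055 28, March 31, April 30
Days into May 2055: 23
Total = 10 + 31 + 28 + 31 + 30 + 23 = 153 days


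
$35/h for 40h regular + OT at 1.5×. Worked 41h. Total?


$1452.50

Regular: 40h × $35 = $1400.00
Overtime: 41 - 40 = 1h
OT pay: 1h × $35 × 1.5 = $52.50
Total = $1400.00 + $52.50 = $1452.50


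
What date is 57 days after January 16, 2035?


Start: January 16, 2035
Add 57 days
January 16 → February 1: 31 - 16 + 1 = 16 days (57 - 16 = 41 left)
February 1 → March 1: 28 - 1 + 1 = 28 days (41 - 28 = 13 left)
March 1 + 13 = March 14, 2035

March 14, 2035


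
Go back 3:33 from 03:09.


23:36

Start: 189 minutes from midnight
Subtract: 213 minutes
Remaining: 189 - 213 = -24
Negative → add 24×60 = 1416
Hours: 23, Minutes: 36


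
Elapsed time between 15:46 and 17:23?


1h 37m

End time in minutes: 17×60 + 23 = 1043
Start time in minutes: 15×60 + 46 = 946
Difference = 1043 - 946 = 97 minutes
= 1 hours 37 minutes


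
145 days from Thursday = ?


Tuesday

Start: Thursday (index 3)
(3 + 145) mod 7
= 148 mod 7
= 1
Index 1 → Tuesday


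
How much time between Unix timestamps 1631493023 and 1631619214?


126191 seconds (35.1 hours / 1.46 days)

Difference = 1631619214 - 1631493023 = 126191 seconds
In hours: 126191 / 3600 ≈ 35.1
In days: 126191 / 86400 ≈ 1.46


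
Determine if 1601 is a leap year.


Rules: divisible by 4 AND (not by 100 OR by 400)
1601 ÷ 4 = 400 remainder 1 → not divisible by 4
Not divisible by 4 → not a leap year

No


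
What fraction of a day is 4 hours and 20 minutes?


0.1806 (18.06%)

Total minutes: 4×60 + 20 = 260
Day = 24×60 = 1440 minutes
Fraction = 260/1440 ≈ 0.1806
As a percentage: 260/1440 × 100 ≈ 18.06%


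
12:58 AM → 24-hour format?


Input: 12:58 AM
12 AM → 00 (midnight)

00:58


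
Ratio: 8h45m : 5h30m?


Duration 1: 525 minutes
Duration 2: 330 minutes
Ratio = 525:330
GCD = 15
Simplified = 35:22
As a decimal: 35/22 ≈ 1.59

35:22 (1.59)


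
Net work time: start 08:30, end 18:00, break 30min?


Total time = (18×60+0) - (8×60+30)
= 1080 - 510 = 570 min
Minus break: 570 - 30 = 540 min
= 9h 0m

9h 0m (540 minutes)


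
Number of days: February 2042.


28 days

Month: February (month 2)
February: 28 or 29 (leap year)
2042 leap year? No


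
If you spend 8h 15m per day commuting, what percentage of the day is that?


34.4%

Time: 495 minutes
Day: 1440 minutes
Percentage = (495/1440) × 100 ≈ 34.4%


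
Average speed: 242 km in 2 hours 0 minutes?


121.0 km/h

Distance: 242 km
Time: 2 hours
Speed = 242 / 2 = 121.0 km/h


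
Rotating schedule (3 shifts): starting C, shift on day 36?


Shift B

Shifts: A, B, C
Start: C (index 2)
Day 36: (2 + 36 - 1) mod 3
= 37 mod 3
= 1
Index 1 → shift B


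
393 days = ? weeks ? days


Weeks: 393 ÷ 7 = 56 remainder 1

56 weeks 1 days


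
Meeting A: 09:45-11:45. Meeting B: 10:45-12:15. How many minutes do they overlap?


Meeting A: 585-705 (in minutes from midnight)
Meeting B: 645-735
Overlap start = max(585, 645) = 645
Overlap end = min(705, 735) = 705
Overlap = max(0, 705 - 645) = 60 min

60 minutes


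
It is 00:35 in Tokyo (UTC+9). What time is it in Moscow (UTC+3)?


Time difference = UTC+3 - UTC+9 = -6 hours
New hour = (0 -6) mod 24
= -6 mod 24 = 18
Minutes unchanged → 18:35; -6 < 0 → previous day

18:35 (previous day)


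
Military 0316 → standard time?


Hour: 3
3 < 12 → AM

3:16 AM


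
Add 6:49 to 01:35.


08:24

Start: 95 minutes from midnight
Add: 409 minutes
Total: 504 minutes
Hours: 504 ÷ 60 = 8 remainder 24


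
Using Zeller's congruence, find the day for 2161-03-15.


Zeller's congruence:
q=15, m=3, k=61, j=21
h = (15 + ⌊13×4/5⌋ + 61 + ⌊61/4⌋ + ⌊21/4⌋ - 2×21) mod 7
= (15 + 10 + 61 + 15 + 5 - 42) mod 7
= 64 mod 7 = 1
h=1 → Sunday

Sunday


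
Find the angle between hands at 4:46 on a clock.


133.0°

Hour hand = 4×30 + 46×0.5 = 143.0°
Minute hand = 46×6 = 276°
Difference = |143.0 - 276| = 133.0°


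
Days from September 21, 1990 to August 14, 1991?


327 days

From September 21, 1990 to August 14, 1991
Rest of September 1990: 30 - 21 = 9
Full months: October 31, November 30, December 31, January 31, February 1991 28, March 31, April 30, May 31, June 30, July 31
Days into August 1991: 14
Total = 9 + 31 + 30 + 31 + 31 + 28 + 31 + 30 + 31 + 30 + 31 + 14 = 327 days


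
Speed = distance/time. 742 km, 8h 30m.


Distance: 742 km
Time: 8h 30m = 510 min = 510/60 = 17/2 hours
Speed = 742 ÷ (17/2) = 742 × 2 / 17 = 1484/17 ≈ 87.3 km/h

87.3 km/h


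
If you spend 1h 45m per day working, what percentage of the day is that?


Time: 105 minutes
Day: 1440 minutes
Percentage = (105/1440) × 100 ≈ 7.3%

7.3%


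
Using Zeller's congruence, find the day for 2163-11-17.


Thursday

Zeller's congruence:
q=17, m=11, k=63, j=21
h = (17 + ⌊13×12/5⌋ + 63 + ⌊63/4⌋ + ⌊21/4⌋ - 2×21) mod 7
= (17 + 31 + 63 + 15 + 5 - 42) mod 7
= 89 mod 7 = 5
h=5 → Thursday


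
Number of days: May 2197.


Month: May (month 5)
May has 31 days

31 days


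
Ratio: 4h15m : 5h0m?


Duration 1: 255 minutes
Duration 2: 300 minutes
Ratio = 255:300
GCD = 15
Simplified = 17:20
As a decimal: 17/20 = 0.85

17:20 (0.85)


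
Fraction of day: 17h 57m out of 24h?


0.7479 (74.79%)

Total minutes: 17×60 + 57 = 1077
Day = 24×60 = 1440 minutes
Fraction = 1077/1440 ≈ 0.7479
As a percentage: 1077/1440 × 100 ≈ 74.79%


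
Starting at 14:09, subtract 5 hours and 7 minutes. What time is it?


Start: 849 minutes from midnight
Subtract: 307 minutes
Remaining: 849 - 307 = 542
Hours: 9, Minutes: 2

09:02


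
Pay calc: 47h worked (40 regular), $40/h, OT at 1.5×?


$2020.00

Regular: 40h × $40 = $1600.00
Overtime: 47 - 40 = 7h
OT pay: 7h × $40 × 1.5 = $420.00
Total = $1600.00 + $420.00 = $2020.00


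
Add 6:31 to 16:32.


Start: 992 minutes from midnight
Add: 391 minutes
Total: 1383 minutes
Hours: 1383 ÷ 60 = 23 remainder 3

23:03


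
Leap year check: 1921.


No

Rules: divisible by 4 AND (not by 100 OR by 400)
1921 ÷ 4 = 480 remainder 1 → not divisible by 4
Not divisible by 4 → not a leap year


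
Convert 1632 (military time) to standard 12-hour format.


Hour: 16
16 - 12 = 4 → PM

4:32 PM


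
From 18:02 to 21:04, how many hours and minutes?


End time in minutes: 21×60 + 4 = 1264
Start time in minutes: 18×60 + 2 = 1082
Difference = 1264 - 1082 = 182 minutes
= 3 hours 2 minutes

3h 2m


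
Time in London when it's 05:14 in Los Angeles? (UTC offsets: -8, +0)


Time difference = UTC+0 - UTC-8 = +8 hours
New hour = (5 + 8) mod 24
= 13 mod 24 = 13
Minutes unchanged → 13:14

13:14


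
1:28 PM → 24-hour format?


Input: 1:28 PM
PM: 1 + 12 = 13

13:28


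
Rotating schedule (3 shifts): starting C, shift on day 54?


Shifts: A, B, C
Start: C (index 2)
Day 54: (2 + 54 - 1) mod 3
= 55 mod 3
= 1
Index 1 → shift B

Shift B


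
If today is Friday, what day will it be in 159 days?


Start: Friday (index 4)
(4 + 159) mod 7
= 163 mod 7
= 2
Index 2 → Wednesday

Wednesday


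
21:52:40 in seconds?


Hours: 21 × 3600 = 75600
Minutes: 52 × 60 = 3120
Seconds: 40
Total = 75600 + 3120 + 40 = 78760

78760 seconds


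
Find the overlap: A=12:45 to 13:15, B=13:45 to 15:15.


Meeting A: 765-795 (in minutes from midnight)
Meeting B: 825-915
Overlap start = max(765, 825) = 825
Overlap end = min(795, 915) = 795
Overlap = max(0, 795 - 825) = 0 min

0 minutes


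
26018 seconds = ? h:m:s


7h 13m 38s

Hours: 26018 ÷ 3600 = 7 remainder 818
Minutes: 818 ÷ 60 = 13 remainder 38
Seconds: 38


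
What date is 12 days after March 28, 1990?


April 9, 1990

Start: March 28, 1990
Add 12 days
March 28 → April 1: 31 - 28 + 1 = 4 days (12 - 4 = 8 left)
April 1 + 8 = April 9, 1990


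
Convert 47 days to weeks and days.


Weeks: 47 ÷ 7 = 6 remainder 5

6 weeks 5 days


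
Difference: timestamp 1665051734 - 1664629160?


422574 seconds (117.4 hours / 4.89 days)

Difference = 1665051734 - 1664629160 = 422574 seconds
In hours: 422574 / 3600 ≈ 117.4
In days: 422574 / 86400 ≈ 4.89


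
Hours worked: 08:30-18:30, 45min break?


9h 15m (555 minutes)

Total time = (18×60+30) - (8×60+30)
= 1110 - 510 = 600 min
Minus break: 600 - 45 = 555 min
= 9h 15m


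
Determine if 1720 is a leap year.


Rules: divisible by 4 AND (not by 100 OR by 400)
1720 ÷ 4 = 430 exactly → divisible by 4
1720 ÷ 100 = 17 remainder 20 → not divisible by 100
Divisible by 4 but not by 100 → leap year

Yes


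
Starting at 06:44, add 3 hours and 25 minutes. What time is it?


10:09

Start: 404 minutes from midnight
Add: 205 minutes
Total: 609 minutes
Hours: 609 ÷ 60 = 10 remainder 9


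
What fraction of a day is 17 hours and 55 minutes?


0.7465 (74.65%)

Total minutes: 17×60 + 55 = 1075
Day = 24×60 = 1440 minutes
Fraction = 1075/1440 ≈ 0.7465
As a percentage: 1075/1440 × 100 ≈ 74.65%


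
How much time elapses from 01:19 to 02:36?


1h 17m

End time in minutes: 2×60 + 36 = 156
Start time in minutes: 1×60 + 19 = 79
Difference = 156 - 79 = 77 minutes
= 1 hours 17 minutes


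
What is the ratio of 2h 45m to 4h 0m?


11:16 (0.69)

Duration 1: 165 minutes
Duration 2: 240 minutes
Ratio = 165:240
GCD = 15
Simplified = 11:16
As a decimal: 11/16 ≈ 0.69


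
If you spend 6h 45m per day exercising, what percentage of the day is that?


28.1%

Time: 405 minutes
Day: 1440 minutes
Percentage = (405/1440) × 100 ≈ 28.1%


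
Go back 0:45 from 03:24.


Start: 204 minutes from midnight
Subtract: 45 minutes
Remaining: 204 - 45 = 159
Hours: 2, Minutes: 39

02:39


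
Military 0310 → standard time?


Hour: 3
3 < 12 → AM

3:10 AM


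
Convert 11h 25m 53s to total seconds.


Hours: 11 × 3600 = 39600
Minutes: 25 × 60 = 1500
Seconds: 53
Total = 39600 + 1500 + 53 = 41153

41153 seconds


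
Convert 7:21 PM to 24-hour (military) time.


19:21

Input: 7:21 PM
PM: 7 + 12 = 19


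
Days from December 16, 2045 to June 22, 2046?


From December 16, 2045 to June 22, 2046
Rest of December 2045: 31 - 16 = 15
Full months: January 31, February 2046 28, March 31, April 30, May 31
Days into June 2046: 22
Total = 15 + 31 + 28 + 31 + 30 + 31 + 22 = 188 days

188 days


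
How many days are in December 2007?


31 days

Month: December (month 12)
December has 31 days


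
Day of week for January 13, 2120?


Saturday

Zeller's congruence:
q=13, m=13, k=19, j=21
h = (13 + ⌊13×14/5⌋ + 19 + ⌊19/4⌋ + ⌊21/4⌋ - 2×21) mod 7
= (13 + 36 + 19 + 4 + 5 - 42) mod 7
= 35 mod 7 = 0
h=0 → Saturday


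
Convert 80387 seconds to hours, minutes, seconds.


Hours: 80387 ÷ 3600 = 22 remainder 1187
Minutes: 1187 ÷ 60 = 19 remainder 47
Seconds: 47

22h 19m 47s


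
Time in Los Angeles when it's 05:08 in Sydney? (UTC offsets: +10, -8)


Time difference = UTC-8 - UTC+10 = -18 hours
New hour = (5 -18) mod 24
= -13 mod 24 = 11
Minutes unchanged → 11:08; -13 < 0 → previous day

11:08 (previous day)


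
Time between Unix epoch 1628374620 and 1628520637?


Difference = 1628520637 - 1628374620 = 146017 seconds
In hours: 146017 / 3600 ≈ 40.6
In days: 146017 / 86400 ≈ 1.69

146017 seconds (40.6 hours / 1.69 days)


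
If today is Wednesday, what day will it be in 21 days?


Start: Wednesday (index 2)
(2 + 21) mod 7
= 23 mod 7
= 2
Index 2 → Wednesday

Wednesday


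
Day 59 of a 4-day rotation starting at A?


Shifts: A, B, C, D
Start: A (index 0)
Day 59: (0 + 59 - 1) mod 4
= 58 mod 4
= 2
Index 2 → shift C

Shift C


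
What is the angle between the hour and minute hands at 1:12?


Hour hand = 1×30 + 12×0.5 = 36.0°
Minute hand = 12×6 = 72°
Difference = |36.0 - 72| = 36.0°

36.0°


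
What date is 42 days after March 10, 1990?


April 21, 1990

Start: March 10, 1990
Add 42 days
March 10 → April 1: 31 - 10 + 1 = 22 days (42 - 22 = 20 left)
April 1 + 20 = April 21, 1990


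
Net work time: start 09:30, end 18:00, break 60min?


Total time = (18×60+0) - (9×60+30)
= 1080 - 570 = 510 min
Minus break: 510 - 60 = 450 min
= 7h 30m

7h 30m (450 minutes)


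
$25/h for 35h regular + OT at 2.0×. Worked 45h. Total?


Regular: 35h × $25 = $875.00
Overtime: 45 - 35 = 10h
OT pay: 10h × $25 × 2.0 = $500.00
Total = $875.00 + $500.00 = $1375.00

$1375.00


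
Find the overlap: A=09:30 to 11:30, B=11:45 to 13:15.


Meeting A: 570-690 (in minutes from midnight)
Meeting B: 705-795
Overlap start = max(570, 705) = 705
Overlap end = min(690, 795) = 690
Overlap = max(0, 690 - 705) = 0 min

0 minutes


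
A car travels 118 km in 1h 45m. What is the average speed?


67.4 km/h

Distance: 118 km
Time: 1h 45m = 105 min = 105/60 = 7/4 hours
Speed = 118 ÷ (7/4) = 118 × 4 / 7 = 472/7 ≈ 67.4 km/h


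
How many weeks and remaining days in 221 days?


31 weeks 4 days

Weeks: 221 ÷ 7 = 31 remainder 4


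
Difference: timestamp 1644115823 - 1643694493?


421330 seconds (117.0 hours / 4.88 days)

Difference = 1644115823 - 1643694493 = 421330 seconds
In hours: 421330 / 3600 ≈ 117.0
In days: 421330 / 86400 ≈ 4.88


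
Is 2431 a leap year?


No

Rules: divisible by 4 AND (not by 100 OR by 400)
2431 ÷ 4 = 607 remainder 3 → not divisible by 4
Not divisible by 4 → not a leap year


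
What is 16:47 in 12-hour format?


4:47 PM

Hour: 16
16 - 12 = 4 → PM


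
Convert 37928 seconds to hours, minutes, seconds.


10h 32m 8s

Hours: 37928 ÷ 3600 = 10 remainder 1928
Minutes: 1928 ÷ 60 = 32 remainder 8
Seconds: 8


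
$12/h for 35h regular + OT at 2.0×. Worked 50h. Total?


$780.00

Regular: 35h × $12 = $420.00
Overtime: 50 - 35 = 15h
OT pay: 15h × $12 × 2.0 = $360.00
Total = $420.00 + $360.00 = $780.00


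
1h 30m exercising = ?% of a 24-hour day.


6.3%

Time: 90 minutes
Day: 1440 minutes
Percentage = (90/1440) × 100 ≈ 6.3%


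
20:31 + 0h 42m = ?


21:13

Start: 1231 minutes from midnight
Add: 42 minutes
Total: 1273 minutes
Hours: 1273 ÷ 60 = 21 remainder 13


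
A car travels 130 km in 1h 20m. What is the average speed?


97.5 km/h

Distance: 130 km
Time: 1h 20m = 80 min = 80/60 = 4/3 hours
Speed = 130 ÷ (4/3) = 130 × 3 / 4 = 390/4 = 97.5 km/h


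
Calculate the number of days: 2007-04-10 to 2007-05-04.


From April 10, 2007 to May 4, 2007
Rest of April 2007: 30 - 10 = 20
Days into May 2007: 4
Total = 20 + 4 = 24 days

24 days


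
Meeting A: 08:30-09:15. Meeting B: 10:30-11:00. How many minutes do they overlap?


0 minutes

Meeting A: 510-555 (in minutes from midnight)
Meeting B: 630-660
Overlap start = max(510, 630) = 630
Overlap end = min(555, 660) = 555
Overlap = max(0, 555 - 630) = 0 min


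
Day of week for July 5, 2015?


Zeller's congruence:
q=5, m=7, k=15, j=20
h = (5 + ⌊13×8/5⌋ + 15 + ⌊15/4⌋ + ⌊20/4⌋ - 2×20) mod 7
= (5 + 20 + 15 + 3 + 5 - 40) mod 7
= 8 mod 7 = 1
h=1 → Sunday

Sunday


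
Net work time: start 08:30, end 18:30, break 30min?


9h 30m (570 minutes)

Total time = (18×60+30) - (8×60+30)
= 1110 - 510 = 600 min
Minus break: 600 - 30 = 570 min
= 9h 30m


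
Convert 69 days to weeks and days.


9 weeks 6 days

Weeks: 69 ÷ 7 = 9 remainder 6


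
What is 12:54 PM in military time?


12:54

Input: 12:54 PM
12 PM → 12 (noon)


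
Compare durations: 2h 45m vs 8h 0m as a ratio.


Duration 1: 165 minutes
Duration 2: 480 minutes
Ratio = 165:480
GCD = 15
Simplified = 11:32
As a decimal: 11/32 ≈ 0.34

11:32 (0.34)


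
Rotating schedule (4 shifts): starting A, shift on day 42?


Shifts: A, B, C, D
Start: A (index 0)
Day 42: (0 + 42 - 1) mod 4
= 41 mod 4
= 1
Index 1 → shift B

Shift B


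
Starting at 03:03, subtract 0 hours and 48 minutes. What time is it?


Start: 183 minutes from midnight
Subtract: 48 minutes
Remaining: 183 - 48 = 135
Hours: 2, Minutes: 15

02:15


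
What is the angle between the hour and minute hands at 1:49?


Hour hand = 1×30 + 49×0.5 = 54.5°
Minute hand = 49×6 = 294°
Difference = |54.5 - 294| = 239.5°
Since > 180°: 360 - 239.5 = 120.5°

120.5°


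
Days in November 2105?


Month: November (month 11)
November has 30 days

30 days


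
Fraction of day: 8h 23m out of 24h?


0.3493 (34.93%)

Total minutes: 8×60 + 23 = 503
Day = 24×60 = 1440 minutes
Fraction = 503/1440 ≈ 0.3493
As a percentage: 503/1440 × 100 ≈ 34.93%


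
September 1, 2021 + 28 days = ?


September 29, 2021

Start: September 1, 2021
Add 28 days
September 1 + 28 = September 29, 2021


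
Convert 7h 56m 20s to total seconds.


Hours: 7 × 3600 = 25200
Minutes: 56 × 60 = 3360
Seconds: 20
Total = 25200 + 3360 + 20 = 28580

28580 seconds


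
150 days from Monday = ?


Start: Monday (index 0)
(0 + 150) mod 7
= 150 mod 7
= 3
Index 3 → Thursday

Thursday


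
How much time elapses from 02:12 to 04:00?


1h 48m

End time in minutes: 4×60 + 0 = 240
Start time in minutes: 2×60 + 12 = 132
Difference = 240 - 132 = 108 minutes
= 1 hours 48 minutes


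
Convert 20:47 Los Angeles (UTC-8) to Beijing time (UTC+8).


Time difference = UTC+8 - UTC-8 = +16 hours
New hour = (20 + 16) mod 24
= 36 mod 24 = 12
Minutes unchanged → 12:47; 36 ≥ 24 → next day

12:47 (next day)


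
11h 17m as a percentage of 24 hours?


0.4701 (47.01%)

Total minutes: 11×60 + 17 = 677
Day = 24×60 = 1440 minutes
Fraction = 677/1440 ≈ 0.4701
As a percentage: 677/1440 × 100 ≈ 47.01%


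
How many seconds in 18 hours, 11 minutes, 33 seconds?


65493 seconds

Hours: 18 × 3600 = 64800
Minutes: 11 × 60 = 660
Seconds: 33
Total = 64800 + 660 + 33 = 65493


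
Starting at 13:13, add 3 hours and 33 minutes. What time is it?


Start: 793 minutes from midnight
Add: 213 minutes
Total: 1006 minutes
Hours: 1006 ÷ 60 = 16 remainder 46

16:46


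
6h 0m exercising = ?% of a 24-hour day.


25.0%

Time: 360 minutes
Day: 1440 minutes
Percentage = (360/1440) × 100 = 25.0%


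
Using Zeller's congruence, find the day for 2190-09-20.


Monday

Zeller's congruence:
q=20, m=9, k=90, j=21
h = (20 + ⌊13×10/5⌋ + 90 + ⌊90/4⌋ + ⌊21/4⌋ - 2×21) mod 7
= (20 + 26 + 90 + 22 + 5 - 42) mod 7
= 121 mod 7 = 2
h=2 → Monday


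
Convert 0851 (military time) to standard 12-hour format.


8:51 AM

Hour: 8
8 < 12 → AM


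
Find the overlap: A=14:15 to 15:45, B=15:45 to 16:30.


Meeting A: 855-945 (in minutes from midnight)
Meeting B: 945-990
Overlap start = max(855, 945) = 945
Overlap end = min(945, 990) = 945
Overlap = max(0, 945 - 945) = 0 min

0 minutes


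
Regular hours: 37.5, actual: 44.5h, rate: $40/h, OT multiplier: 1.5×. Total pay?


Regular: 37.5h × $40 = $1500.00
Overtime: 44.5 - 37.5 = 7.0h
OT pay: 7.0h × $40 × 1.5 = $420.00
Total = $1500.00 + $420.00 = $1920.00

$1920.00


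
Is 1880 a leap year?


Rules: divisible by 4 AND (not by 100 OR by 400)
1880 ÷ 4 = 470 exactly → divisible by 4
1880 ÷ 100 = 18 remainder 80 → not divisible by 100
Divisible by 4 but not by 100 → leap year

Yes


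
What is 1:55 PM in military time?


Input: 1:55 PM
PM: 1 + 12 = 13

13:55


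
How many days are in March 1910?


31 days

Month: March (month 3)
March has 31 days


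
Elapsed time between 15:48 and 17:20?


End time in minutes: 17×60 + 20 = 1040
Start time in minutes: 15×60 + 48 = 948
Difference = 1040 - 948 = 92 minutes
= 1 hours 32 minutes

1h 32m


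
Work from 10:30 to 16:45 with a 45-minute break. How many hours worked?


5h 30m (330 minutes)

Total time = (16×60+45) - (10×60+30)
= 1005 - 630 = 375 min
Minus break: 375 - 45 = 330 min
= 5h 30m


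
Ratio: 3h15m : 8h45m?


Duration 1: 195 minutes
Duration 2: 525 minutes
Ratio = 195:525
GCD = 15
Simplified = 13:35
As a decimal: 13/35 ≈ 0.37

13:35 (0.37)


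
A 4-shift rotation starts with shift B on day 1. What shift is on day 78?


Shift C

Shifts: A, B, C, D
Start: B (index 1)
Day 78: (1 + 78 - 1) mod 4
= 78 mod 4
= 2
Index 2 → shift C


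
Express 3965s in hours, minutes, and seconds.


1h 6m 5s

Hours: 3965 ÷ 3600 = 1 remainder 365
Minutes: 365 ÷ 60 = 6 remainder 5
Seconds: 5


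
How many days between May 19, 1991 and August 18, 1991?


91 days

From May 19, 1991 to August 18, 1991
Rest of May 1991: 31 - 19 = 12
Full months: June 30, July 31
Days into August 1991: 18
Total = 12 + 30 + 31 + 18 = 91 days


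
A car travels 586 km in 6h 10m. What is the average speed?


Distance: 586 km
Time: 6h 10m = 370 min = 370/60 = 37/6 hours
Speed = 586 ÷ (37/6) = 586 × 6 / 37 = 3516/37 ≈ 95.0 km/h

95.0 km/h


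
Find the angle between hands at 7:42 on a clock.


Hour hand = 7×30 + 42×0.5 = 231.0°
Minute hand = 42×6 = 252°
Difference = |231.0 - 252| = 21.0°

21.0°


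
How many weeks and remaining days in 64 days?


9 weeks 1 days

Weeks: 64 ÷ 7 = 9 remainder 1


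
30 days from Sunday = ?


Tuesday

Start: Sunday (index 6)
(6 + 30) mod 7
= 36 mod 7
= 1
Index 1 → Tuesday


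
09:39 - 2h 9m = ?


Start: 579 minutes from midnight
Subtract: 129 minutes
Remaining: 579 - 129 = 450
Hours: 7, Minutes: 30

07:30


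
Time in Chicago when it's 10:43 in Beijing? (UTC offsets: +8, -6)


Time difference = UTC-6 - UTC+8 = -14 hours
New hour = (10 -14) mod 24
= -4 mod 24 = 20
Minutes unchanged → 20:43; -4 < 0 → previous day

20:43 (previous day)


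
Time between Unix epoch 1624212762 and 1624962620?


749858 seconds (208.3 hours / 8.68 days)

Difference = 1624962620 - 1624212762 = 749858 seconds
In hours: 749858 / 3600 ≈ 208.3
In days: 749858 / 86400 ≈ 8.68


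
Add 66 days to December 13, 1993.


February 17, 1994

Start: December 13, 1993
Add 66 days
December 13 → January 1: 31 - 13 + 1 = 19 days (66 - 19 = 47 left)
January 1 → February 1: 31 - 1 + 1 = 31 days (47 - 31 = 16 left)
February 1 + 16 = February 17, 1994


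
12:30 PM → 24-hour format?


Input: 12:30 PM
12 PM → 12 (noon)

12:30


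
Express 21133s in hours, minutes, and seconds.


Hours: 21133 ÷ 3600 = 5 remainder 3133
Minutes: 3133 ÷ 60 = 52 remainder 13
Seconds: 13

5h 52m 13s


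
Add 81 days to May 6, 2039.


July 26, 2039

Start: May 6, 2039
Add 81 days
May 6 → June 1: 31 - 6 + 1 = 26 days (81 - 26 = 55 left)
June 1 → July 1: 30 - 1 + 1 = 30 days (55 - 30 = 25 left)
July 1 + 25 = July 26, 2039


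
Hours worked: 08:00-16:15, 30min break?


Total time = (16×60+15) - (8×60+0)
= 975 - 480 = 495 min
Minus break: 495 - 30 = 465 min
= 7h 45m

7h 45m (465 minutes)


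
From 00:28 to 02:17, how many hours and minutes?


End time in minutes: 2×60 + 17 = 137
Start time in minutes: 0×60 + 28 = 28
Difference = 137 - 28 = 109 minutes
= 1 hours 49 minutes

1h 49m


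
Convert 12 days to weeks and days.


Weeks: 12 ÷ 7 = 1 remainder 5

1 weeks 5 days


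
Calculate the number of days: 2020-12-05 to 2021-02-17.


From December 5, 2020 to February 17, 2021
Rest of December 2020: 31 - 5 = 26
Full months: January 31
Days into February 2021: 17
Total = 26 + 31 + 17 = 74 days

74 days


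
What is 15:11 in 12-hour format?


3:11 PM

Hour: 15
15 - 12 = 3 → PM


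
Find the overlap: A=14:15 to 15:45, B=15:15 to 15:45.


Meeting A: 855-945 (in minutes from midnight)
Meeting B: 915-945
Overlap start = max(855, 915) = 915
Overlap end = min(945, 945) = 945
Overlap = max(0, 945 - 915) = 30 min

30 minutes


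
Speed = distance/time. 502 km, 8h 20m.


60.2 km/h

Distance: 502 km
Time: 8h 20m = 500 min = 500/60 = 25/3 hours
Speed = 502 ÷ (25/3) = 502 × 3 / 25 = 1506/25 ≈ 60.2 km/h


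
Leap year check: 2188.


Rules: divisible by 4 AND (not by 100 OR by 400)
2188 ÷ 4 = 547 exactly → divisible by 4
2188 ÷ 100 = 21 remainder 88 → not divisible by 100
Divisible by 4 but not by 100 → leap year

Yes


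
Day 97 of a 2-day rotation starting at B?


Shifts: A, B
Start: B (index 1)
Day 97: (1 + 97 - 1) mod 2
= 97 mod 2
= 1
Index 1 → shift B

Shift B


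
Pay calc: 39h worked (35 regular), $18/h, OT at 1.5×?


Regular: 35h × $18 = $630.00
Overtime: 39 - 35 = 4h
OT pay: 4h × $18 × 1.5 = $108.00
Total = $630.00 + $108.00 = $738.00

$738.00


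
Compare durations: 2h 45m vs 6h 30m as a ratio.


11:26 (0.42)

Duration 1: 165 minutes
Duration 2: 390 minutes
Ratio = 165:390
GCD = 15
Simplified = 11:26
As a decimal: 11/26 ≈ 0.42


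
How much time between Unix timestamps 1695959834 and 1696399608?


439774 seconds (122.2 hours / 5.09 days)

Difference = 1696399608 - 1695959834 = 439774 seconds
In hours: 439774 / 3600 ≈ 122.2
In days: 439774 / 86400 ≈ 5.09


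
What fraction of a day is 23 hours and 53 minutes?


0.9951 (99.51%)

Total minutes: 23×60 + 53 = 1433
Day = 24×60 = 1440 minutes
Fraction = 1433/1440 ≈ 0.9951
As a percentage: 1433/1440 × 100 ≈ 99.51%


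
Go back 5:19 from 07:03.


Start: 423 minutes from midnight
Subtract: 319 minutes
Remaining: 423 - 319 = 104
Hours: 1, Minutes: 44

01:44


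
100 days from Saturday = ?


Monday

Start: Saturday (index 5)
(5 + 100) mod 7
= 105 mod 7
= 0
Index 0 → Monday


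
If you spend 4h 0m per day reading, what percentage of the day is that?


16.7%

Time: 240 minutes
Day: 1440 minutes
Percentage = (240/1440) × 100 ≈ 16.7%


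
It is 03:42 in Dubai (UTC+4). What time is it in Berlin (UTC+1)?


Time difference = UTC+1 - UTC+4 = -3 hours
New hour = (3 -3) mod 24
= 0 mod 24 = 0
Minutes unchanged → 00:42

00:42


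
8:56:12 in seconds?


32172 seconds

Hours: 8 × 3600 = 28800
Minutes: 56 × 60 = 3360
Seconds: 12
Total = 28800 + 3360 + 12 = 32172
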